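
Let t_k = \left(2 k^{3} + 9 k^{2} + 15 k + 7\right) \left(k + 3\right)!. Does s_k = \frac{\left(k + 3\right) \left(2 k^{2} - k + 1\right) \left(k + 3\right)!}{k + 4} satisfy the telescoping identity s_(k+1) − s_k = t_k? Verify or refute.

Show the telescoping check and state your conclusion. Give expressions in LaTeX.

s_(k+1) = (k + 4)*(2*k**2 + 3*k + 2)*factorial(k + 4)/(k + 5)
s_(k+1) − s_k = (2*k**5 + 25*k**4 + 119*k**3 + 273*k**2 + 295*k + 113)*factorial(k + 3)/((k + 4)*(k + 5))
(s_(k+1) − s_k) − t_k = -(2*k**4 + 17*k**3 + 49*k**2 + 68*k + 27)*factorial(k + 3)/((k + 4)*(k + 5))

Invalid: residual - \frac{\left(2 k^{4} + 17 k^{3} + 49 k^{2} + 68 k + 27\right) \left(k + 3\right)!}{\left(k + 4\right) \left(k + 5\right)} ≠ 0.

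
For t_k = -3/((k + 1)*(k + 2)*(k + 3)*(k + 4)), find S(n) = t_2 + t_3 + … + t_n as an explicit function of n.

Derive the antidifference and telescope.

r(k) = (k + 1)/(k + 5) after simplifying.
Factor: A=k + 1; B=k + 5; C=1.
Key eq: (k + 1)·f(k+1) = (k + 4)·f(k) + (1).
deg f ≤ 3 (via 1,1,0).
Solve for f: f(k) = k*(k**2 + 6*k + 11)/18 (degree 3 ≤ 3).
R(k) = B(k−1)·f(k)/C(k) = k*(k + 4)*(k**2 + 6*k + 11)/18; s_k = R·t_k = k*(-k**2 - 6*k - 11)/(6*(k + 1)*(k + 2)*(k + 3)).
Verify: -3/(k**4 + 10*k**3 + 35*k**2 + 50*k + 24) matches t_k.
Σ_(k=2)^n t_k = s_(n+1) − s_(2) = ((-n**3 - 9*n**2 - 26*n - 18)/(6*(n**3 + 9*n**2 + 26*n + 24))) − (-3/20), i.e. (-n**3 - 9*n**2 - 26*n + 36)/(60*(n**3 + 9*n**2 + 26*n + 24)).

S(n) = (-n**3 - 9*n**2 - 26*n + 36)/(60*(n**3 + 9*n**2 + 26*n + 24))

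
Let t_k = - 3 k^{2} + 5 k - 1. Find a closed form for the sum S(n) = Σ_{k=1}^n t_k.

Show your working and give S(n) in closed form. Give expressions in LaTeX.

The ratio is (3*k**2 + k - 1)/(3*k**2 - 5*k + 1).
So A=1 and B=1, with C=k**2 - 5*k/3 + 1/3.
f must satisfy (1)·f(k+1) − (1)·f(k) = k**2 - 5*k/3 + 1/3.
d = 3 from the (0,0,2) case.
A polynomial solution: f(k) = k*(k - 2)**2/3.
Then R = B(k−1)f/C = k*(k - 2)**2/(3*k**2 - 5*k + 1), so s_k = R(k)·t_k = k*(-k**2 + 4*k - 4).
Check: Δs_k = -3*k**2 + 5*k - 1. ✓
Evaluate: s_(n+1) = -n**3 + n**2 + n - 1; subtract s_(1) = -1 ⇒ S(n) = n*(-n**2 + n + 1).

S(n) = n \left(- n^{2} + n + 1\right)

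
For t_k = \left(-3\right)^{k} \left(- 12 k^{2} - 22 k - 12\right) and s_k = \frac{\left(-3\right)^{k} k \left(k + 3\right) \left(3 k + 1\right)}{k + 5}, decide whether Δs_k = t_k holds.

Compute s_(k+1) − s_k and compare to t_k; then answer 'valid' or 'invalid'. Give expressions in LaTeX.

Invalid: residual \frac{\left(-3\right)^{k} \left(24 k^{3} + 170 k^{2} + 246 k + 120\right)}{k^{2} + 11 k + 30} ≠ 0.

s_(k+1) = (-3)**(k + 1)*(k + 1)*(k + 4)*(3*k + 4)/(k + 6)
s_(k+1) − s_k = (-3)**k*(-12*k**4 - 130*k**3 - 444*k**2 - 546*k - 240)/(k**2 + 11*k + 30)
(s_(k+1) − s_k) − t_k = (-3)**k*(24*k**3 + 170*k**2 + 246*k + 120)/(k**2 + 11*k + 30)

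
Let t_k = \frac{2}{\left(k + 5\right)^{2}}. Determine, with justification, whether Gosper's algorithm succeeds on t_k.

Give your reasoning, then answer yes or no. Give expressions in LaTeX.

Compute t_(k+1)/t_k: get (k + 5)**2/(k + 6)**2.
Normal form (A,B,C) = (k**2 + 10*k + 25, k**2 + 12*k + 36, 1).
Need (k**2 + 10*k + 25)·f(k+1) − (k**2 + 10*k + 25)·f(k) = 1.
Degrees (2,2,0) ⇒ d ≤ 0.
f = c0 ⇒ A·f(k+1) − B(k−1)·f(k) − C = -1. The system {-1 = 0} is inconsistent; no antidifference.

No; the coefficient equations for f are inconsistent.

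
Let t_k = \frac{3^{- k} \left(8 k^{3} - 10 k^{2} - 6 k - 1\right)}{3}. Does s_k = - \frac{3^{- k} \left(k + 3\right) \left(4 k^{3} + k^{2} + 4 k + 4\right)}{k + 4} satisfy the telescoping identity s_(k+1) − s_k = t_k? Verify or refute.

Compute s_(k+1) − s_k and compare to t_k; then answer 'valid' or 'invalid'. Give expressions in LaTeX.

Invalid: residual \frac{3^{- k} \left(- 8 k^{4} - 34 k^{3} + 43 k^{2} + 13 k - 8\right)}{3 \left(k^{2} + 9 k + 20\right)} ≠ 0.

s_(k+1) = -(k + 4)*(4*k + 4*(k + 1)**3 + (k + 1)**2 + 8)/(3*3**k*(k + 5))
s_(k+1) − s_k = 2*(4*k**5 + 27*k**4 + 15*k**3 - 106*k**2 - 58*k - 14)/(3*3**k*(k**2 + 9*k + 20))
(s_(k+1) − s_k) − t_k = (-8*k**4 - 34*k**3 + 43*k**2 + 13*k - 8)/(3*3**k*(k**2 + 9*k + 20))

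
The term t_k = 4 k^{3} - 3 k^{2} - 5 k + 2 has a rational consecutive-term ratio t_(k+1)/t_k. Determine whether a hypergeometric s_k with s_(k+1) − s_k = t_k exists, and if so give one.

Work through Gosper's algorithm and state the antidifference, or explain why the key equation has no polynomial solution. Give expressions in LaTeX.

Compute t_(k+1)/t_k: get (4*k**3 + 9*k**2 + k - 2)/(4*k**3 - 3*k**2 - 5*k + 2).
So A=1 and B=1, with C=k**3 - 3*k**2/4 - 5*k/4 + 1/2.
Need (1)·f(k+1) − (1)·f(k) = k**3 - 3*k**2/4 - 5*k/4 + 1/2.
deg f ≤ 4 (via 0,0,3).
Solve for f: f(k) = k*(k - 2)**2*(k + 1)/4 (degree 4 ≤ 4).
R(k) = B(k−1)·f(k)/C(k) = k*(k - 2)**2/(4*k**2 - 7*k + 2); s_k = R·t_k = k*(k**3 - 3*k**2 + 4).
Check: Δs_k = 4*k**3 - 3*k**2 - 5*k + 2. ✓

s_k = k \left(k^{3} - 3 k^{2} + 4\right)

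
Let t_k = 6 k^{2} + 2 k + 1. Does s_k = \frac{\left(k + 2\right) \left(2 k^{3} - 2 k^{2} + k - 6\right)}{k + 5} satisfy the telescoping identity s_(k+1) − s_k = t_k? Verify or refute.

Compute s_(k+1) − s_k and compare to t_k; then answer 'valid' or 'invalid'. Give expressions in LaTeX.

Invalid: residual \frac{3 \left(- 4 k^{3} - 34 k^{2} - 10 k - 11\right)}{k^{2} + 11 k + 30} ≠ 0.

s_(k+1) = (k + 3)*(k + 2*(k + 1)**3 - 2*(k + 1)**2 - 5)/(k + 6)
s_(k+1) − s_k = (6*k**4 + 56*k**3 + 101*k**2 + 41*k - 3)/(k**2 + 11*k + 30)
(s_(k+1) − s_k) − t_k = 3*(-4*k**3 - 34*k**2 - 10*k - 11)/(k**2 + 11*k + 30)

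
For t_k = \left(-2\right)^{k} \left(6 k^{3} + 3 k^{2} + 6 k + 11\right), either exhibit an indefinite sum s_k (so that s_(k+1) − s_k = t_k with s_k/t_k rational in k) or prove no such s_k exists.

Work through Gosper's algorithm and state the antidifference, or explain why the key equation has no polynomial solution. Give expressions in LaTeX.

Compute t_(k+1)/t_k: get 2*(-6*k**3 - 21*k**2 - 30*k - 26)/(6*k**3 + 3*k**2 + 6*k + 11).
So A=-2 and B=1, with C=k**3 + k**2/2 + k + 11/6.
f must satisfy (-2)·f(k+1) − (1)·f(k) = k**3 + k**2/2 + k + 11/6.
From deg A=0, deg B=0, deg C=3: d=3.
Solve for f: f(k) = -(2*k**3 - 3*k**2 + 2*k + 3)/6 (degree 3 ≤ 3).
R(k) = B(k−1)·f(k)/C(k) = -(2*k**3 - 3*k**2 + 2*k + 3)/(6*k**3 + 3*k**2 + 6*k + 11); s_k = R·t_k = (-2)**k*(-2*k**3 + 3*k**2 - 2*k - 3).
Δs = (-2)**k*(6*k**3 + 3*k**2 + 6*k + 11), as required.

s_k = \left(-2\right)^{k} \left(- 2 k^{3} + 3 k^{2} - 2 k - 3\right)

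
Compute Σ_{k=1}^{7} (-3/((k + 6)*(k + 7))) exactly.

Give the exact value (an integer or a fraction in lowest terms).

Compute t_(k+1)/t_k: get (k + 6)/(k + 8).
Gosper form: A/B · C(k+1)/C(k) with A=k + 6, B=k + 8, C=1.
Need (k + 6)·f(k+1) − (k + 7)·f(k) = 1.
d = 1 from the (1,1,0) case.
Match coefficients ⇒ f(k) = k/6.
So s_k = (B(k−1)f/C)·t_k = (k*(k + 7)/6)·t_k = -k/(2*k + 12).
Check: Δs_k = -3/(k**2 + 13*k + 42). ✓
Evaluate s at k=8 and k=1: -2/7 and -1/14; difference -3/14.

Σ = -3/14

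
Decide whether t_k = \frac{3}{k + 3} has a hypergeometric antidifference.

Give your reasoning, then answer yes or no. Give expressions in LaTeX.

No — the linear system for f has no solution.

Step 1: r(k) = (k + 3)/(k + 4).
So A=k + 3 and B=k + 4, with C=1.
Set up (k + 3)·f(k+1) − (k + 3)·f(k) − (1) = 0.
deg f ≤ 0 (via 1,1,0).
Put f(k) = c0: A·f(k+1) − B(k−1)·f(k) − C = -1; need -1 = 0 — inconsistent ⇒ no f, not summable.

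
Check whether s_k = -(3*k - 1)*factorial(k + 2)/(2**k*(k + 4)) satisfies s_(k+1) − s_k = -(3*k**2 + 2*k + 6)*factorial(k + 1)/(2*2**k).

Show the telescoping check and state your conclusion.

Invalid: residual (3*k**3 + 14*k**2 + 8*k + 26)*factorial(k + 1)/(2**k*(k + 4)*(k + 5)) ≠ 0.

s_(k+1) = -(3*k + 2)*factorial(k + 3)/(2*2**k*(k + 5))
s_(k+1) − s_k = -(3*k**3 + 17*k**2 + 22*k + 34)*factorial(k + 2)/(2*2**k*(k + 4)*(k + 5))
(s_(k+1) − s_k) − t_k = (3*k**3 + 14*k**2 + 8*k + 26)*factorial(k + 1)/(2**k*(k + 4)*(k + 5))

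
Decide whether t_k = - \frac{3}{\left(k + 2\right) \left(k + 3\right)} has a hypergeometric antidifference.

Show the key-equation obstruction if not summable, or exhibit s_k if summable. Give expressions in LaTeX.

Yes. s_k = - \frac{3 k}{2 k + 4}.

Ratio r(k) = (k + 2)/(k + 4).
Take A(k)=k + 2, B(k)=k + 4, C(k)=1.
Set up (k + 2)·f(k+1) − (k + 3)·f(k) − (1) = 0.
Degrees (1,1,0) ⇒ d ≤ 1.
Coefficient equations give f(k) = k/2.
R(k) = B(k−1)·f(k)/C(k) = k*(k + 3)/2; s_k = R·t_k = -3*k/(2*k + 4).
Check: Δs_k = -3/(k**2 + 5*k + 6). ✓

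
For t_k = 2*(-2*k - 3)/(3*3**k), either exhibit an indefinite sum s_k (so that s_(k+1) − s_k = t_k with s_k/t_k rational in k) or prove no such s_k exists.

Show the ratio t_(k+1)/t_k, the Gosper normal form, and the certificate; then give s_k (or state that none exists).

The ratio is (2*k + 5)/(3*(2*k + 3)).
Factor: A=1/3; B=1; C=k + 3/2.
f must satisfy (1/3)·f(k+1) − (1)·f(k) = k + 3/2.
Bound: deg f ≤ 1.
A polynomial solution: f(k) = -3*(k + 2)/2.
Then R = B(k−1)f/C = -3*(k + 2)/(2*k + 3), so s_k = R(k)·t_k = 2*(k + 2)/3**k.
Check: Δs_k = 2*(-2*k - 3)/(3*3**k). ✓

s_k = 2*(k + 2)/3**k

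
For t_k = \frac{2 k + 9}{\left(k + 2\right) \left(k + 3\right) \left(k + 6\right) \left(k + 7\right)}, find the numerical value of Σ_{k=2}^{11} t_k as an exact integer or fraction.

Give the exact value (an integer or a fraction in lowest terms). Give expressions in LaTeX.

The ratio is (k + 2)*(k + 6)*(2*k + 11)/((k + 4)*(k + 8)*(2*k + 9)).
So A=k + 2 and B=k + 8, with C=k**3 + 27*k**2/2 + 121*k/2 + 90.
Solve (k + 2)·f(k+1) − (k + 7)·f(k) = k**3 + 27*k**2/2 + 121*k/2 + 90.
Bound: deg f ≤ 5.
Coefficient equations give f(k) = k*(k + 3)*(k + 4)*(k + 5)*(k + 8)/24.
R(k) = B(k−1)·f(k)/C(k) = k*(k + 3)*(k + 7)*(k + 8)/(12*(2*k + 9)); s_k = R·t_k = k*(k + 8)/(12*(k**2 + 8*k + 12)).
Check: Δs_k = (2*k + 9)/(k**4 + 18*k**3 + 113*k**2 + 288*k + 252). ✓
Telescoping: Σ = s_(12) − s_(2) = 5/63 − (5/96) = 55/2016.

Σ = 55/2016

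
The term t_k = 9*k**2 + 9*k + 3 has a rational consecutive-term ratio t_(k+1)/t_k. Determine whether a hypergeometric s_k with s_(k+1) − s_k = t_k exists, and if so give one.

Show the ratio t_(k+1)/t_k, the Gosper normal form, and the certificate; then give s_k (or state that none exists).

Ratio r(k) = (3*k**2 + 9*k + 7)/(3*k**2 + 3*k + 1).
Normal form (A,B,C) = (1, 1, k**2 + k + 1/3).
Solve (1)·f(k+1) − (1)·f(k) = k**2 + k + 1/3.
From deg A=0, deg B=0, deg C=2: d=3.
A polynomial solution: f(k) = k**3/3.
Get s_k = R·t_k = 3*k**3 with R(k) = B(k−1)f(k)/C(k) = k**3/(3*k**2 + 3*k + 1).
s_(k+1) − s_k = -3*k**3 + 3*(k + 1)**3 = t_k.

s_k = 3*k**3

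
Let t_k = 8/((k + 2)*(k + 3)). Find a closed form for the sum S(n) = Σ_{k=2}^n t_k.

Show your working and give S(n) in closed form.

Ratio r(k) = (k + 2)/(k + 4).
So A=k + 2 and B=k + 4, with C=1.
Solve (k + 2)·f(k+1) − (k + 3)·f(k) = 1.
d = 1 from the (1,1,0) case.
Solve for f: f(k) = k/2 (degree 1 ≤ 1).
Certificate R = B(k−1)f/C = k*(k + 3)/2 gives s_k = 4*k/(k + 2).
s_(k+1) − s_k = 8/(k**2 + 5*k + 6) = t_k.
Evaluate: s_(n+1) = 4*(n + 1)/(n + 3); subtract s_(2) = 2 ⇒ S(n) = 2*(n - 1)/(n + 3).

S(n) = 2*(n - 1)/(n + 3)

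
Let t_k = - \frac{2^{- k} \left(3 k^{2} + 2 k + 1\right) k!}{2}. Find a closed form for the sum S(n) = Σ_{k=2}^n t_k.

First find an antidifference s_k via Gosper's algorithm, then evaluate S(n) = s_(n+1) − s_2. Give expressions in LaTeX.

S(n) = 2^{- n - 1} \left(2^{n + 3} - 3 n^{2} n! - 8 n n! - 5 n!\right)

r(k) = (k + 1)*(2*k + 3*(k + 1)**2 + 3)/(2*(3*k**2 + 2*k + 1)) after simplifying.
Normal form (A,B,C) = (k/2 + 1/2, 1, k**2 + 2*k/3 + 1/3).
Set up (k/2 + 1/2)·f(k+1) − (1)·f(k) − (k**2 + 2*k/3 + 1/3) = 0.
d = 1 from the (1,0,2) case.
Match coefficients ⇒ f(k) = 2*(3*k + 2)/3.
R(k) = B(k−1)·f(k)/C(k) = 2*(3*k + 2)/(3*k**2 + 2*k + 1); s_k = R·t_k = -(3*k + 2)*factorial(k)/2**k.
Check: Δs_k = -(3*k**2 + 2*k + 1)*factorial(k)/(2*2**k). ✓
Telescope: S(n) = s_(n+1) − s_(2) = -2**(-n - 1)*(3*n + 5)*factorial(n + 1) − (-4) = 2**(-n - 1)*(2**(n + 3) - 3*n**2*factorial(n) - 8*n*factorial(n) - 5*factorial(n)).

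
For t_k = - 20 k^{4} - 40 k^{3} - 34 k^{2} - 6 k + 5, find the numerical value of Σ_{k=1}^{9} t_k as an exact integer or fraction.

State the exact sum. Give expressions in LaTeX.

r(k) = (20*k**4 + 120*k**3 + 274*k**2 + 274*k + 95)/(20*k**4 + 40*k**3 + 34*k**2 + 6*k - 5) after simplifying.
Normal form (A,B,C) = (1, 1, k**4 + 2*k**3 + 17*k**2/10 + 3*k/10 - 1/4).
Key eq: (1)·f(k+1) = (1)·f(k) + (k**4 + 2*k**3 + 17*k**2/10 + 3*k/10 - 1/4).
From deg A=0, deg B=0, deg C=4: d=5.
Coefficient equations give f(k) = k*(4*k**4 - 2*k**2 - 4*k - 3)/20.
Get s_k = R·t_k = k*(-4*k**4 + 2*k**2 + 4*k + 3) with R(k) = B(k−1)f(k)/C(k) = k*(4*k**4 - 2*k**2 - 4*k - 3)/(20*k**4 + 40*k**3 + 34*k**2 + 6*k - 5).
Δs = -20*k**4 - 40*k**3 - 34*k**2 - 6*k + 5, as required.
Σ_(k=1)^(9) t_k = s_(10) − s_(1) = -397570 − (5) = -397575.

Σ = -397575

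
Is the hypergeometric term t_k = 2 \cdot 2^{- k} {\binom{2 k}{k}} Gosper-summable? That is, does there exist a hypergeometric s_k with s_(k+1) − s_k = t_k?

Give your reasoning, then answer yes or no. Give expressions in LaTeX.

Step 1: r(k) = (2*k + 1)/(k + 1).
Normal form (A,B,C) = (2*k + 1, k + 1, 1).
Set up (2*k + 1)·f(k+1) − (k)·f(k) − (1) = 0.
d = -1 from the (1,1,0) case.
Negative degree bound (-1): no f exists, t_k not Gosper-summable.

No. Not Gosper-summable.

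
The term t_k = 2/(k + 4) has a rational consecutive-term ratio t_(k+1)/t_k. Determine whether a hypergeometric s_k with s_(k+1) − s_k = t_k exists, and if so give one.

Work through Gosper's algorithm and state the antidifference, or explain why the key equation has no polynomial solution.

Ratio r(k) = (k + 4)/(k + 5).
So A=k + 4 and B=k + 5, with C=1.
Need (k + 4)·f(k+1) − (k + 4)·f(k) = 1.
d = 0 from the (1,1,0) case.
Write f(k) = c0. Then LHS − RHS = -1, requiring -1 = 0: contradictory. No certificate.

no hypergeometric antidifference exists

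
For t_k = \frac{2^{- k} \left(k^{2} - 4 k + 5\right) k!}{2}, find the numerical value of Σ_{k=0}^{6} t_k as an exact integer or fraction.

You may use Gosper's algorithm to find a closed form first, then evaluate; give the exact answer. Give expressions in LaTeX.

Σ = 977/8

The ratio is (k**3 - k**2 + 2)/(2*(k**2 - 4*k + 5)).
So A=k/2 + 1/2 and B=1, with C=k**2 - 4*k + 5.
Solve (k/2 + 1/2)·f(k+1) − (1)·f(k) = k**2 - 4*k + 5.
deg f ≤ 1 (via 1,0,2).
Coefficient equations give f(k) = 2*(k - 4).
Get s_k = R·t_k = (k - 4)*factorial(k)/2**k with R(k) = B(k−1)f(k)/C(k) = 2*(k - 4)/(k**2 - 4*k + 5).
s_(k+1) − s_k = (k**2 - 4*k + 5)*factorial(k)/(2*2**k) = t_k.
Telescoping: Σ = s_(7) − s_(0) = 945/8 − (-4) = 977/8.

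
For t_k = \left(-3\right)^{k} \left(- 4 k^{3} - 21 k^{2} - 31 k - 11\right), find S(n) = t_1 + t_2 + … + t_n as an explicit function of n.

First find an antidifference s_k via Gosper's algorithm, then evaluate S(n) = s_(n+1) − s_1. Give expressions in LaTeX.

S(n) = - 3 \left(-3\right)^{n} n^{3} - 18 \left(-3\right)^{n} n^{2} - 30 \left(-3\right)^{n} n - 12 \left(-3\right)^{n} + 12

Step 1: r(k) = 3*(-4*k**3 - 33*k**2 - 85*k - 67)/(4*k**3 + 21*k**2 + 31*k + 11).
Take A(k)=-3, B(k)=1, C(k)=k**3 + 21*k**2/4 + 31*k/4 + 11/4.
f must satisfy (-3)·f(k+1) − (1)·f(k) = k**3 + 21*k**2/4 + 31*k/4 + 11/4.
Degrees (0,0,3) ⇒ d ≤ 3.
Match coefficients ⇒ f(k) = -(k + 1)*(k**2 + 2*k - 1)/4.
Then R = B(k−1)f/C = -(k + 1)*(k**2 + 2*k - 1)/(4*k**3 + 21*k**2 + 31*k + 11), so s_k = R(k)·t_k = (-3)**k*(k**3 + 3*k**2 + k - 1).
Δs = (-3)**k*(-4*k**3 - 21*k**2 - 31*k - 11), as required.
Evaluate: s_(n+1) = (-3)**(n + 1)*(n**3 + 6*n**2 + 10*n + 4); subtract s_(1) = -12 ⇒ S(n) = -3*(-3)**n*n**3 - 18*(-3)**n*n**2 - 30*(-3)**n*n - 12*(-3)**n + 12.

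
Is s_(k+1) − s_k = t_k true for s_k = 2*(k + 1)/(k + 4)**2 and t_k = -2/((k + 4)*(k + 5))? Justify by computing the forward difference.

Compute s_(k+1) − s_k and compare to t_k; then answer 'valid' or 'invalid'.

Invalid: residual 6*(2*k + 9)/(k**4 + 18*k**3 + 121*k**2 + 360*k + 400) ≠ 0.

s_(k+1) = 2*(k + 2)/(k + 5)**2
s_(k+1) − s_k = 2*(-k**2 - 3*k + 7)/(k**4 + 18*k**3 + 121*k**2 + 360*k + 400)
(s_(k+1) − s_k) − t_k = 6*(2*k + 9)/(k**4 + 18*k**3 + 121*k**2 + 360*k + 400)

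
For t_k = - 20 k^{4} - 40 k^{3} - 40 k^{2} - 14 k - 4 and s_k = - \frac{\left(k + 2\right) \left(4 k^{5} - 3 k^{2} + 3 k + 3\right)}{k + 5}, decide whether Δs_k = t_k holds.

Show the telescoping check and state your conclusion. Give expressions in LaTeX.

Invalid: residual \frac{3 \left(16 k^{5} + 140 k^{4} + 240 k^{3} + 217 k^{2} + 71 k + 17\right)}{k^{2} + 11 k + 30} ≠ 0.

s_(k+1) = -(k + 3)*(3*k + 4*(k + 1)**5 - 3*(k + 1)**2 + 6)/(k + 6)
s_(k+1) − s_k = (-20*k**6 - 212*k**5 - 660*k**4 - 934*k**3 - 707*k**2 - 251*k - 69)/(k**2 + 11*k + 30)
(s_(k+1) − s_k) − t_k = 3*(16*k**5 + 140*k**4 + 240*k**3 + 217*k**2 + 71*k + 17)/(k**2 + 11*k + 30)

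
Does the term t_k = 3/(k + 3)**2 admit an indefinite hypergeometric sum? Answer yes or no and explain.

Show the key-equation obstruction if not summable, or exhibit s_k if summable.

The ratio is (k + 3)**2/(k + 4)**2.
Gosper form: A/B · C(k+1)/C(k) with A=k**2 + 6*k + 9, B=k**2 + 8*k + 16, C=1.
f must satisfy (k**2 + 6*k + 9)·f(k+1) − (k**2 + 6*k + 9)·f(k) = 1.
Degrees (2,2,0) ⇒ d ≤ 0.
Write f(k) = c0. Then LHS − RHS = -1, requiring -1 = 0: contradictory. No certificate.

No. Not Gosper-summable.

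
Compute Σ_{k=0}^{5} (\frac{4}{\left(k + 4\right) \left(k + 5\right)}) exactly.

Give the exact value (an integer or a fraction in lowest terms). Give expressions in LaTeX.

Σ = 3/5

The ratio is (k + 4)/(k + 6).
A = k + 4, B = k + 6, C = 1.
Set up (k + 4)·f(k+1) − (k + 5)·f(k) − (1) = 0.
Bound: deg f ≤ 1.
Match coefficients ⇒ f(k) = k/4.
R(k) = B(k−1)·f(k)/C(k) = k*(k + 5)/4; s_k = R·t_k = k/(k + 4).
Check: Δs_k = 4/(k**2 + 9*k + 20). ✓
Sum = s_(6) − s_(0); s_(6) = 3/5, s_(0) = 0 ⇒ 3/5.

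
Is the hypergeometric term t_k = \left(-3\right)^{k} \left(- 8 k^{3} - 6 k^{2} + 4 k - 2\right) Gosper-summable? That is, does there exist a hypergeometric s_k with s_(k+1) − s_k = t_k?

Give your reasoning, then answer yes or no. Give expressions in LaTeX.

t_(k+1)/t_k = 3*(-4*k**3 - 15*k**2 - 16*k - 6)/(4*k**3 + 3*k**2 - 2*k + 1).
So A=-3 and B=1, with C=k**3 + 3*k**2/4 - k/2 + 1/4.
Solve (-3)·f(k+1) − (1)·f(k) = k**3 + 3*k**2/4 - k/2 + 1/4.
deg f ≤ 3 (via 0,0,3).
Solve for f: f(k) = -(k - 1)*(2*k**2 - k - 2)/8 (degree 3 ≤ 3).
Get s_k = R·t_k = (-3)**k*(2*k**3 - 3*k**2 - k + 2) with R(k) = B(k−1)f(k)/C(k) = -(k - 1)*(2*k**2 - k - 2)/(2*(4*k**3 + 3*k**2 - 2*k + 1)).
Verify: (-3)**k*(-8*k**3 - 6*k**2 + 4*k - 2) matches t_k.

Yes. s_k = \left(-3\right)^{k} \left(2 k^{3} - 3 k^{2} - k + 2\right).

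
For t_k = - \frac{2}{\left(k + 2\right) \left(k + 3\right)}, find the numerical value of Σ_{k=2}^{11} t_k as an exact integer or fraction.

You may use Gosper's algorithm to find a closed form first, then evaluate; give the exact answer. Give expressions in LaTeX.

r(k) = (k + 2)/(k + 4) after simplifying.
Gosper form: A/B · C(k+1)/C(k) with A=k + 2, B=k + 4, C=1.
Need (k + 2)·f(k+1) − (k + 3)·f(k) = 1.
deg f ≤ 1 (via 1,1,0).
Coefficient equations give f(k) = k/2.
Get s_k = R·t_k = -k/(k + 2) with R(k) = B(k−1)f(k)/C(k) = k*(k + 3)/2.
Verify: -2/(k**2 + 5*k + 6) matches t_k.
Σ_(k=2)^(11) t_k = s_(12) − s_(2) = -6/7 − (-1/2) = -5/14.

Σ = -5/14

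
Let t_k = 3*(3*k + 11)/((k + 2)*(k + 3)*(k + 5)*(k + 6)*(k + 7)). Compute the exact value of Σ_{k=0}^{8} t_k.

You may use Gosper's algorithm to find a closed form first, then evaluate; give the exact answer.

Ratio r(k) = (k + 2)*(k + 5)*(3*k + 14)/((k + 4)*(k + 8)*(3*k + 11)).
Factor: A=k + 2; B=k + 8; C=k**2 + 23*k/3 + 44/3.
Need (k + 2)·f(k+1) − (k + 7)·f(k) = k**2 + 23*k/3 + 44/3.
From deg A=1, deg B=1, deg C=2: d=5.
Solving with deg f ≤ 5: f(k) = k*(k + 3)*(k + 4)*(k**2 + 13*k + 52)/180.
Certificate R = B(k−1)f/C = k*(k + 3)*(k + 7)*(k**2 + 13*k + 52)/(60*(3*k + 11)) gives s_k = k*(k**2 + 13*k + 52)/(20*(k**3 + 13*k**2 + 52*k + 60)).
Check: Δs_k = 3*(3*k + 11)/(k**5 + 23*k**4 + 203*k**3 + 853*k**2 + 1692*k + 1260). ✓
Sum = s_(9) − s_(0); s_(9) = 15/308, s_(0) = 0 ⇒ 15/308.

Σ = 15/308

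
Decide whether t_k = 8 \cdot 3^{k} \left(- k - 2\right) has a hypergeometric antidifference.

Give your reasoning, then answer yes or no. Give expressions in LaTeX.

Compute t_(k+1)/t_k: get 3*(k + 3)/(k + 2).
Take A(k)=3, B(k)=1, C(k)=k + 2.
Key eq: (3)·f(k+1) = (1)·f(k) + (k + 2).
deg f ≤ 1 (via 0,0,1).
Solve for f: f(k) = (2*k + 1)/4 (degree 1 ≤ 1).
R(k) = B(k−1)·f(k)/C(k) = (2*k + 1)/(4*(k + 2)); s_k = R·t_k = 3**k*(-4*k - 2).
Check: Δs_k = 8*3**k*(-k - 2). ✓

Yes. s_k = 3^{k} \left(- 4 k - 2\right).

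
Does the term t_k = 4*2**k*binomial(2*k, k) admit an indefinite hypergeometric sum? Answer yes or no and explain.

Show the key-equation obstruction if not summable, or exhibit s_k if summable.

Compute t_(k+1)/t_k: get 4*(2*k + 1)/(k + 1).
Gosper form: A/B · C(k+1)/C(k) with A=8*k + 4, B=k + 1, C=1.
Key eq: (8*k + 4)·f(k+1) = (k)·f(k) + (1).
Bound: deg f ≤ -1.
Bound -1 < 0, so the key equation has no polynomial solution.

No — key equation has no polynomial f.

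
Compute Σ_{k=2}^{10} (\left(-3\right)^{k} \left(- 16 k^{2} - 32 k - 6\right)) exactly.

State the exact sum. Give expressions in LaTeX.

Σ = -89105094

The ratio is 3*(-8*k**2 - 32*k - 27)/(8*k**2 + 16*k + 3).
So A=-3 and B=1, with C=k**2 + 2*k + 3/8.
Key eq: (-3)·f(k+1) = (1)·f(k) + (k**2 + 2*k + 3/8).
d = 2 from the (0,0,2) case.
A polynomial solution: f(k) = -(4*k**2 + 2*k - 3)/16.
Then R = B(k−1)f/C = -(4*k**2 + 2*k - 3)/(2*(8*k**2 + 16*k + 3)), so s_k = R(k)·t_k = (-3)**k*(4*k**2 + 2*k - 3).
Check: Δs_k = (-3)**k*(-16*k**2 - 32*k - 6). ✓
Telescoping: Σ = s_(11) − s_(2) = -89104941 − (153) = -89105094.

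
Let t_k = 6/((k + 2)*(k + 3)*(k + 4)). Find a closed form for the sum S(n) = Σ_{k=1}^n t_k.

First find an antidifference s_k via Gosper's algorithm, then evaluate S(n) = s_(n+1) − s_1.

Step 1: r(k) = (k + 2)/(k + 5).
So A=k + 2 and B=k + 5, with C=1.
Solve (k + 2)·f(k+1) − (k + 4)·f(k) = 1.
Bound: deg f ≤ 2.
Solving with deg f ≤ 2: f(k) = k*(k + 5)/12.
So s_k = (B(k−1)f/C)·t_k = (k*(k + 4)*(k + 5)/12)·t_k = k*(k + 5)/(2*(k + 2)*(k + 3)).
Δs = 6/(k**3 + 9*k**2 + 26*k + 24), as required.
s_(n+1) = (n**2 + 7*n + 6)/(2*(n**2 + 7*n + 12)) and s_(1) = 1/4, so S(n) = n*(n + 7)/(4*(n**2 + 7*n + 12)).

S(n) = n*(n + 7)/(4*(n**2 + 7*n + 12))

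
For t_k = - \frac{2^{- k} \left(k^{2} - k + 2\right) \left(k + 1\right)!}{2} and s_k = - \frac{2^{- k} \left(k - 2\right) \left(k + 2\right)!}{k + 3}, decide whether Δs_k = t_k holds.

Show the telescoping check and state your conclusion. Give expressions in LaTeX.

s_(k+1) = -(k - 1)*factorial(k + 3)/(2*2**k*(k + 4))
s_(k+1) − s_k = -(k**3 + 3*k**2 - k + 7)*factorial(k + 2)/(2*2**k*(k + 3)*(k + 4))
(s_(k+1) − s_k) − t_k = (k**3 + 2*k**2 - 3*k + 10)*factorial(k + 1)/(2*2**k*(k + 3)*(k + 4))

Invalid: residual \frac{2^{- k} \left(k^{3} + 2 k^{2} - 3 k + 10\right) \left(k + 1\right)!}{2 \left(k + 3\right) \left(k + 4\right)} ≠ 0.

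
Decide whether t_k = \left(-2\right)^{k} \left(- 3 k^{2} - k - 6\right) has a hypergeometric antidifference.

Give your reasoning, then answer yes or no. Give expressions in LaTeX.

Yes. s_k = \left(-2\right)^{k} \left(k^{2} - k + 2\right).

r(k) = 2*(-3*k**2 - 7*k - 10)/(3*k**2 + k + 6) after simplifying.
A = -2, B = 1, C = k**2 + k/3 + 2.
Key eq: (-2)·f(k+1) = (1)·f(k) + (k**2 + k/3 + 2).
deg f ≤ 2 (via 0,0,2).
Solve for f: f(k) = -(k**2 - k + 2)/3 (degree 2 ≤ 2).
Certificate R = B(k−1)f/C = -(k**2 - k + 2)/(3*k**2 + k + 6) gives s_k = (-2)**k*(k**2 - k + 2).
Check: Δs_k = (-2)**k*(-3*k**2 - k - 6). ✓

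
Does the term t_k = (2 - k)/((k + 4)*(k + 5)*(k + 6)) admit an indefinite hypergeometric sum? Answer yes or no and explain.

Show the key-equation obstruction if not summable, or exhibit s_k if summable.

Yes. s_k = k*(11 - k)/(20*(k + 4)*(k + 5)).

Compute t_(k+1)/t_k: get (k - 1)*(k + 4)/((k - 2)*(k + 7)).
Factor: A=k + 4; B=k + 7; C=k - 2.
f must satisfy (k + 4)·f(k+1) − (k + 6)·f(k) = k - 2.
d = 2 from the (1,1,1) case.
Coefficient equations give f(k) = k*(k - 11)/20.
Then R = B(k−1)f/C = k*(k - 11)*(k + 6)/(20*(k - 2)), so s_k = R(k)·t_k = k*(11 - k)/(20*(k + 4)*(k + 5)).
Check: Δs_k = (2 - k)/(k**3 + 15*k**2 + 74*k + 120). ✓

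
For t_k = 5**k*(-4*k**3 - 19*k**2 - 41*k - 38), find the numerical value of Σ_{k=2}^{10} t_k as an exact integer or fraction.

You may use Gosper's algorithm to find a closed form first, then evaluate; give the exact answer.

Σ = -73144530700

Compute t_(k+1)/t_k: get 5*(4*k**3 + 31*k**2 + 91*k + 102)/(4*k**3 + 19*k**2 + 41*k + 38).
Take A(k)=5, B(k)=1, C(k)=k**3 + 19*k**2/4 + 41*k/4 + 19/2.
Key eq: (5)·f(k+1) = (1)·f(k) + (k**3 + 19*k**2/4 + 41*k/4 + 19/2).
d = 3 from the (0,0,3) case.
Match coefficients ⇒ f(k) = (k**3 + k**2 + 4*k + 2)/4.
Then R = B(k−1)f/C = (k**3 + k**2 + 4*k + 2)/((k + 2)*(4*k**2 + 11*k + 19)), so s_k = R(k)·t_k = 5**k*(-k**3 - k**2 - 4*k - 2).
Verify: 5**k*(-4*k**3 - 19*k**2 - 41*k - 38) matches t_k.
Evaluate s at k=11 and k=2: -73144531250 and -550; difference -73144530700.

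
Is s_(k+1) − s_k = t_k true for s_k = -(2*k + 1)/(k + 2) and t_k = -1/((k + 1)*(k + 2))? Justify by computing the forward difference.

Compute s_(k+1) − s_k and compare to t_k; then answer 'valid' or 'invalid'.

s_(k+1) = (-2*k - 3)/(k + 3)
s_(k+1) − s_k = -3/(k**2 + 5*k + 6)
(s_(k+1) − s_k) − t_k = -2*k/(k**3 + 6*k**2 + 11*k + 6)

Invalid: residual -2*k/(k**3 + 6*k**2 + 11*k + 6) ≠ 0.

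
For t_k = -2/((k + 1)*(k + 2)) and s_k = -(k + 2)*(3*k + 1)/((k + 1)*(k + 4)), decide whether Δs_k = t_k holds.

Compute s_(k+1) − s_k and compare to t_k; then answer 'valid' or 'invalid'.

Invalid: residual 2*(-3*k**2 - 5*k + 6)/(k**4 + 12*k**3 + 49*k**2 + 78*k + 40) ≠ 0.

s_(k+1) = -(k + 3)*(3*k + 4)/((k + 2)*(k + 5))
s_(k+1) − s_k = 4*(-2*k**2 - 7*k - 7)/(k**4 + 12*k**3 + 49*k**2 + 78*k + 40)
(s_(k+1) − s_k) − t_k = 2*(-3*k**2 - 5*k + 6)/(k**4 + 12*k**3 + 49*k**2 + 78*k + 40)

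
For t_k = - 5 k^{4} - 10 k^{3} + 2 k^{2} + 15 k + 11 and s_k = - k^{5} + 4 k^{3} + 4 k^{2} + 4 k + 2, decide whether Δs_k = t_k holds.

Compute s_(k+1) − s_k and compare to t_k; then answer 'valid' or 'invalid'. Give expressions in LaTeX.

s_(k+1) = 4*k - (k + 1)**5 + 4*(k + 1)**3 + 4*(k + 1)**2 + 6
s_(k+1) − s_k = -5*k**4 - 10*k**3 + 2*k**2 + 15*k + 11
(s_(k+1) − s_k) − t_k = 0

valid; difference matches t_k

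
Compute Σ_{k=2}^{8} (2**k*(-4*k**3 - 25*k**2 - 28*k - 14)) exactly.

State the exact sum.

Σ = -1536352

The ratio is 2*(4*k**3 + 37*k**2 + 90*k + 71)/(4*k**3 + 25*k**2 + 28*k + 14).
A = 2, B = 1, C = k**3 + 25*k**2/4 + 7*k + 7/2.
Set up (2)·f(k+1) − (1)·f(k) − (k**3 + 25*k**2/4 + 7*k + 7/2) = 0.
From deg A=0, deg B=0, deg C=3: d=3.
Match coefficients ⇒ f(k) = (4*k**3 + k**2 + 4)/4.
So s_k = (B(k−1)f/C)·t_k = ((4*k**3 + k**2 + 4)/(4*k**3 + 25*k**2 + 28*k + 14))·t_k = 2**k*(-4*k**3 - k**2 - 4).
s_(k+1) − s_k = 2**k*(-4*k**3 - 25*k**2 - 28*k - 14) = t_k.
Evaluate s at k=9 and k=2: -1536512 and -160; difference -1536352.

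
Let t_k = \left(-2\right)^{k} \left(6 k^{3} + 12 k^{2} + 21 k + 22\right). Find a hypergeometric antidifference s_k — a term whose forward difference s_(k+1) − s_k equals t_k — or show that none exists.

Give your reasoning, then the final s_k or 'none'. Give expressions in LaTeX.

Compute t_(k+1)/t_k: get 2*(-6*k**3 - 30*k**2 - 63*k - 61)/(6*k**3 + 12*k**2 + 21*k + 22).
A = -2, B = 1, C = k**3 + 2*k**2 + 7*k/2 + 11/3.
Key eq: (-2)·f(k+1) = (1)·f(k) + (k**3 + 2*k**2 + 7*k/2 + 11/3).
d = 3 from the (0,0,3) case.
Solve for f: f(k) = -(2*k**3 + 3*k + 4)/6 (degree 3 ≤ 3).
Get s_k = R·t_k = (-2)**k*(-2*k**3 - 3*k - 4) with R(k) = B(k−1)f(k)/C(k) = -(2*k**3 + 3*k + 4)/(6*k**3 + 12*k**2 + 21*k + 22).
Δs = (-2)**k*(6*k**3 + 12*k**2 + 21*k + 22), as required.

s_k = \left(-2\right)^{k} \left(- 2 k^{3} - 3 k - 4\right)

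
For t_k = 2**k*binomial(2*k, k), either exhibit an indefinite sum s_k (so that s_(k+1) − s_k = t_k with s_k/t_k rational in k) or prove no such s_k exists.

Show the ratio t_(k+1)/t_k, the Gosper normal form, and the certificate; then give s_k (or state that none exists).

none (Gosper's algorithm certifies no s_k)

The ratio is 4*(2*k + 1)/(k + 1).
Take A(k)=8*k + 4, B(k)=k + 1, C(k)=1.
f must satisfy (8*k + 4)·f(k+1) − (k)·f(k) = 1.
Degrees (1,1,0) ⇒ d ≤ -1.
Bound -1 < 0, so the key equation has no polynomial solution.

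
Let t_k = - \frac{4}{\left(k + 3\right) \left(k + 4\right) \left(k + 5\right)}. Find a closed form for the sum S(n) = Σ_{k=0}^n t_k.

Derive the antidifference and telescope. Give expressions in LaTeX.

r(k) = (k + 3)/(k + 6) after simplifying.
A = k + 3, B = k + 6, C = 1.
Solve (k + 3)·f(k+1) − (k + 5)·f(k) = 1.
From deg A=1, deg B=1, deg C=0: d=2.
Solve for f: f(k) = k*(k + 7)/24 (degree 2 ≤ 2).
Certificate R = B(k−1)f/C = k*(k + 5)*(k + 7)/24 gives s_k = k*(-k - 7)/(6*(k + 3)*(k + 4)).
Verify: -4/(k**3 + 12*k**2 + 47*k + 60) matches t_k.
Telescope: S(n) = s_(n+1) − s_(0) = (-n**2 - 9*n - 8)/(6*(n**2 + 9*n + 20)) − (0) = (-n**2 - 9*n - 8)/(6*(n**2 + 9*n + 20)).

S(n) = \frac{- n^{2} - 9 n - 8}{6 \left(n^{2} + 9 n + 20\right)}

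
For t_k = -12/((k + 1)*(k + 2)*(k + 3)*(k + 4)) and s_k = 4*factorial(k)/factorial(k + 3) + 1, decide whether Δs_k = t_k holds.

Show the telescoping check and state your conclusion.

Valid — Δs_k = t_k.

s_(k+1) = 4*factorial(k + 1)/factorial(k + 4) + 1
s_(k+1) − s_k = -12/((k + 1)*(k + 2)*(k + 3)*(k + 4))
(s_(k+1) − s_k) − t_k = 0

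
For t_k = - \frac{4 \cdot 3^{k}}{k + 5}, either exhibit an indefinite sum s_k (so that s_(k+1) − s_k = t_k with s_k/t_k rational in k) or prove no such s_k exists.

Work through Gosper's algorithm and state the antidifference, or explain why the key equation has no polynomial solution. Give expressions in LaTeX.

no hypergeometric antidifference exists

Step 1: r(k) = 3*(k + 5)/(k + 6).
Factor: A=3*k + 15; B=k + 6; C=1.
Set up (3*k + 15)·f(k+1) − (k + 5)·f(k) − (1) = 0.
From deg A=1, deg B=1, deg C=0: d=-1.
d = -1 < 0 ⇒ no nonzero polynomial f; not summable.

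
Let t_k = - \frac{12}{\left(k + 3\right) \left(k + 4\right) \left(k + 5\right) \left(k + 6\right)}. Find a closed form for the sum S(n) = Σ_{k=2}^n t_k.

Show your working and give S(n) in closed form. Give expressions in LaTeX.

Compute t_(k+1)/t_k: get (k + 3)/(k + 7).
So A=k + 3 and B=k + 7, with C=1.
Solve (k + 3)·f(k+1) − (k + 6)·f(k) = 1.
Degrees (1,1,0) ⇒ d ≤ 3.
A polynomial solution: f(k) = k*(k**2 + 12*k + 47)/180.
Certificate R = B(k−1)f/C = k*(k + 6)*(k**2 + 12*k + 47)/180 gives s_k = k*(-k**2 - 12*k - 47)/(15*(k + 3)*(k + 4)*(k + 5)).
Verify: -12/(k**4 + 18*k**3 + 119*k**2 + 342*k + 360) matches t_k.
s_(n+1) = (-n**3 - 15*n**2 - 74*n - 60)/(15*(n**3 + 15*n**2 + 74*n + 120)) and s_(2) = -1/21, so S(n) = 2*(-n**3 - 15*n**2 - 74*n + 90)/(105*(n**3 + 15*n**2 + 74*n + 120)).

S(n) = \frac{2 \left(- n^{3} - 15 n^{2} - 74 n + 90\right)}{105 \left(n^{3} + 15 n^{2} + 74 n + 120\right)}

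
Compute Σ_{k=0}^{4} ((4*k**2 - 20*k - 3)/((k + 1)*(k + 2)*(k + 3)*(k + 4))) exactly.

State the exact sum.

Σ = -45/112

Step 1: r(k) = (4*k**3 - 8*k**2 - 31*k - 19)/(4*k**3 - 103*k - 15).
So A=k + 1 and B=k + 5, with C=k**2 - 5*k - 3/4.
Key eq: (k + 1)·f(k+1) = (k + 4)·f(k) + (k**2 - 5*k - 3/4).
d = 3 from the (1,1,2) case.
Solving with deg f ≤ 3: f(k) = -k*(k**2 + 30*k - 13)/24.
Certificate R = B(k−1)f/C = -k*(k + 4)*(k**2 + 30*k - 13)/(6*(4*k**2 - 20*k - 3)) gives s_k = k*(-k**2 - 30*k + 13)/(6*(k + 1)*(k + 2)*(k + 3)).
Verify: (4*k**2 - 20*k - 3)/(k**4 + 10*k**3 + 35*k**2 + 50*k + 24) matches t_k.
Telescoping: Σ = s_(5) − s_(0) = -45/112 − (0) = -45/112.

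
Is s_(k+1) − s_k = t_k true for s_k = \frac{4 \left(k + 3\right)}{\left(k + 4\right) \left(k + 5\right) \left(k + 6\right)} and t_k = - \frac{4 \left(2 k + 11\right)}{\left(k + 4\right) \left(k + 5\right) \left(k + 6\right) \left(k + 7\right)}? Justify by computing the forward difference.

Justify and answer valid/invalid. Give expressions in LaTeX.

s_(k+1) = 4*(k + 4)/((k + 5)*(k + 6)*(k + 7))
s_(k+1) − s_k = 4*(-2*k - 5)/(k**4 + 22*k**3 + 179*k**2 + 638*k + 840)
(s_(k+1) − s_k) − t_k = 24/(k**4 + 22*k**3 + 179*k**2 + 638*k + 840)

Invalid: residual \frac{24}{k^{4} + 22 k^{3} + 179 k^{2} + 638 k + 840} ≠ 0.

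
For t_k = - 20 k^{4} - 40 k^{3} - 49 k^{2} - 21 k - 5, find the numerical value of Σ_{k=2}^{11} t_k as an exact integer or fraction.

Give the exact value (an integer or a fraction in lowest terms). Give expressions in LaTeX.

Σ = -999820

Step 1: r(k) = (20*k**4 + 120*k**3 + 289*k**2 + 319*k + 135)/(20*k**4 + 40*k**3 + 49*k**2 + 21*k + 5).
A = 1, B = 1, C = k**4 + 2*k**3 + 49*k**2/20 + 21*k/20 + 1/4.
Solve (1)·f(k+1) − (1)·f(k) = k**4 + 2*k**3 + 49*k**2/20 + 21*k/20 + 1/4.
Degrees (0,0,4) ⇒ d ≤ 5.
Solve for f: f(k) = k*(4*k**4 + 3*k**2 - 4*k + 2)/20 (degree 5 ≤ 5).
R(k) = B(k−1)·f(k)/C(k) = k*(4*k**4 + 3*k**2 - 4*k + 2)/(20*k**4 + 40*k**3 + 49*k**2 + 21*k + 5); s_k = R·t_k = k*(-4*k**4 - 3*k**2 + 4*k - 2).
Check: Δs_k = -20*k**4 - 40*k**3 - 49*k**2 - 21*k - 5. ✓
Σ_(k=2)^(11) t_k = s_(12) − s_(2) = -999960 − (-140) = -999820.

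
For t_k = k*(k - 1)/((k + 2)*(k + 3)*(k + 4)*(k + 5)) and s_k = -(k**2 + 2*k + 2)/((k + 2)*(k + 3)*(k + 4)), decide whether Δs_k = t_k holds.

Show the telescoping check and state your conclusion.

valid (s_(k+1) − s_k reduces to t_k)

s_(k+1) = (-2*k - (k + 1)**2 - 4)/((k + 3)*(k + 4)*(k + 5))
s_(k+1) − s_k = k*(k - 1)/(k**4 + 14*k**3 + 71*k**2 + 154*k + 120)
(s_(k+1) − s_k) − t_k = 0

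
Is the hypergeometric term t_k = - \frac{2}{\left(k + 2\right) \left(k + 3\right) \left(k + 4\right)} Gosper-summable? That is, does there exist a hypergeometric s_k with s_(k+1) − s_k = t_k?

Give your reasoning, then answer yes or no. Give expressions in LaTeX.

t_(k+1)/t_k = (k + 2)/(k + 5).
Take A(k)=k + 2, B(k)=k + 5, C(k)=1.
Solve (k + 2)·f(k+1) − (k + 4)·f(k) = 1.
From deg A=1, deg B=1, deg C=0: d=2.
Solving with deg f ≤ 2: f(k) = k*(k + 5)/12.
Then R = B(k−1)f/C = k*(k + 4)*(k + 5)/12, so s_k = R(k)·t_k = k*(-k - 5)/(6*(k + 2)*(k + 3)).
Verify: -2/(k**3 + 9*k**2 + 26*k + 24) matches t_k.

Yes. s_k = \frac{k \left(- k - 5\right)}{6 \left(k + 2\right) \left(k + 3\right)}.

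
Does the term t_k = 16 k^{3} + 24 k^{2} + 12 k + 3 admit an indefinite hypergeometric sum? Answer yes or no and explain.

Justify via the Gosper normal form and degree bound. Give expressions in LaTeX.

r(k) = (16*k**3 + 72*k**2 + 108*k + 55)/(16*k**3 + 24*k**2 + 12*k + 3) after simplifying.
Normal form (A,B,C) = (1, 1, k**3 + 3*k**2/2 + 3*k/4 + 3/16).
Need (1)·f(k+1) − (1)·f(k) = k**3 + 3*k**2/2 + 3*k/4 + 3/16.
deg f ≤ 4 (via 0,0,3).
Match coefficients ⇒ f(k) = k*(4*k**3 - 2*k + 1)/16.
Certificate R = B(k−1)f/C = k*(4*k**3 - 2*k + 1)/(16*k**3 + 24*k**2 + 12*k + 3) gives s_k = k*(4*k**3 - 2*k + 1).
Check: Δs_k = 16*k**3 + 24*k**2 + 12*k + 3. ✓

Yes. s_k = k \left(4 k^{3} - 2 k + 1\right).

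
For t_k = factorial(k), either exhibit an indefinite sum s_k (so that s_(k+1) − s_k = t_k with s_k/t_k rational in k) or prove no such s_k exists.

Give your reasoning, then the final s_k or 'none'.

Step 1: r(k) = k + 1.
Normal form (A,B,C) = (k + 1, 1, 1).
Solve (k + 1)·f(k+1) − (1)·f(k) = 1.
From deg A=1, deg B=0, deg C=0: d=-1.
Negative degree bound (-1): no f exists, t_k not Gosper-summable.

none (Gosper's algorithm certifies no s_k)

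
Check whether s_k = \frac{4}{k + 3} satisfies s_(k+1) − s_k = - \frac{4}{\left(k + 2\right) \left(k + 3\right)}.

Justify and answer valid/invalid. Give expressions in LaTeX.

Invalid: residual \frac{8}{k^{3} + 9 k^{2} + 26 k + 24} ≠ 0.

s_(k+1) = 4/(k + 4)
s_(k+1) − s_k = -4/((k + 3)*(k + 4))
(s_(k+1) − s_k) − t_k = 8/(k**3 + 9*k**2 + 26*k + 24)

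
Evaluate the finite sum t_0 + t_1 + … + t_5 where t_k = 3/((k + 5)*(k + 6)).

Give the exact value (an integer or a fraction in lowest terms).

r(k) = (k + 5)/(k + 7) after simplifying.
Take A(k)=k + 5, B(k)=k + 7, C(k)=1.
f must satisfy (k + 5)·f(k+1) − (k + 6)·f(k) = 1.
From deg A=1, deg B=1, deg C=0: d=1.
Coefficient equations give f(k) = k/5.
Certificate R = B(k−1)f/C = k*(k + 6)/5 gives s_k = 3*k/(5*(k + 5)).
s_(k+1) − s_k = 3/(k**2 + 11*k + 30) = t_k.
Σ_(k=0)^(5) t_k = s_(6) − s_(0) = 18/55 − (0) = 18/55.

Σ = 18/55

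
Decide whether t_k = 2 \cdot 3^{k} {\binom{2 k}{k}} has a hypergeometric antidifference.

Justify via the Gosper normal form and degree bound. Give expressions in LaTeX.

The ratio is 6*(2*k + 1)/(k + 1).
So A=12*k + 6 and B=k + 1, with C=1.
Key eq: (12*k + 6)·f(k+1) = (k)·f(k) + (1).
Degrees (1,1,0) ⇒ d ≤ -1.
d = -1 < 0 ⇒ no nonzero polynomial f; not summable.

No; the degree bound rules out any f.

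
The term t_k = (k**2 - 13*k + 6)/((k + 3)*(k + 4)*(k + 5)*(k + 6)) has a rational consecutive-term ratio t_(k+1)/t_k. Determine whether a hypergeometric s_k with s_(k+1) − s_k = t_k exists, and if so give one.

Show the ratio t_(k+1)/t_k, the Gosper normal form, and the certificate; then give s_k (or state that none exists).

Compute t_(k+1)/t_k: get -(k + 3)*(13*k - (k + 1)**2 + 7)/((k + 7)*(k**2 - 13*k + 6)).
So A=k + 3 and B=k + 7, with C=k**2 - 13*k + 6.
Solve (k + 3)·f(k+1) − (k + 6)·f(k) = k**2 - 13*k + 6.
deg f ≤ 3 (via 1,1,2).
Solving with deg f ≤ 3: f(k) = -k*(k - 3).
Get s_k = R·t_k = k*(3 - k)/((k + 3)*(k + 4)*(k + 5)) with R(k) = B(k−1)f(k)/C(k) = -k*(k - 3)*(k + 6)/(k**2 - 13*k + 6).
Δs = (k**2 - 13*k + 6)/(k**4 + 18*k**3 + 119*k**2 + 342*k + 360), as required.

s_k = k*(3 - k)/((k + 3)*(k + 4)*(k + 5))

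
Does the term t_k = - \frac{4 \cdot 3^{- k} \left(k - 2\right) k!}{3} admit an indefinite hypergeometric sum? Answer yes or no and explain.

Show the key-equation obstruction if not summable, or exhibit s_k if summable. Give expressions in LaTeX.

The ratio is (k**2 - 1)/(3*(k - 2)).
Gosper form: A/B · C(k+1)/C(k) with A=k/3 + 1/3, B=1, C=k - 2.
Need (k/3 + 1/3)·f(k+1) − (1)·f(k) = k - 2.
Degrees (1,0,1) ⇒ d ≤ 0.
Solving with deg f ≤ 0: f(k) = 3.
Get s_k = R·t_k = -4*factorial(k)/3**k with R(k) = B(k−1)f(k)/C(k) = 3/(k - 2).
s_(k+1) − s_k = -4*(k - 2)*factorial(k)/(3*3**k) = t_k.

Yes. s_k = - 4 \cdot 3^{- k} k!.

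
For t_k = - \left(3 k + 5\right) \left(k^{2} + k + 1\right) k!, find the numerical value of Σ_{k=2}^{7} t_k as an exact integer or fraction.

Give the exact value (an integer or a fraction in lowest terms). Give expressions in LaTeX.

Σ = -8265574

t_(k+1)/t_k = (k + 1)*(3*k + 8)*(k + (k + 1)**2 + 2)/((3*k + 5)*(k**2 + k + 1)).
Factor: A=k + 1; B=1; C=k**3 + 8*k**2/3 + 8*k/3 + 5/3.
Set up (k + 1)·f(k+1) − (1)·f(k) − (k**3 + 8*k**2/3 + 8*k/3 + 5/3) = 0.
deg f ≤ 2 (via 1,0,3).
Coefficient equations give f(k) = (3*k**2 + 2*k - 3)/3.
So s_k = (B(k−1)f/C)·t_k = ((3*k**2 + 2*k - 3)/((3*k + 5)*(k**2 + k + 1)))·t_k = -(3*k**2 + 2*k - 3)*factorial(k).
Δs = -(3*k + 5)*(k**2 + k + 1)*factorial(k), as required.
Sum = s_(8) − s_(2); s_(8) = -8265600, s_(2) = -26 ⇒ -8265574.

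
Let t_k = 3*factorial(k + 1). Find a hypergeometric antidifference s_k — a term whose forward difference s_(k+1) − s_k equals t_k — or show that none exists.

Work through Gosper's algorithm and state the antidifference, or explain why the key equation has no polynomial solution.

not Gosper-summable; s_k does not exist

Ratio r(k) = k + 2.
A = k + 2, B = 1, C = 1.
f must satisfy (k + 2)·f(k+1) − (1)·f(k) = 1.
Degrees (1,0,0) ⇒ d ≤ -1.
deg f ≤ -1 is impossible — no certificate.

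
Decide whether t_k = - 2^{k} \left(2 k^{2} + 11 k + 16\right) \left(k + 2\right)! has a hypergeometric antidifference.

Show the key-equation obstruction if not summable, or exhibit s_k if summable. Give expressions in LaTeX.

t_(k+1)/t_k = 2*(2*k**3 + 21*k**2 + 74*k + 87)/(2*k**2 + 11*k + 16).
Normal form (A,B,C) = (2*k + 6, 1, k**2 + 11*k/2 + 8).
f must satisfy (2*k + 6)·f(k+1) − (1)·f(k) = k**2 + 11*k/2 + 8.
deg f ≤ 1 (via 1,0,2).
Match coefficients ⇒ f(k) = (k + 2)/2.
So s_k = (B(k−1)f/C)·t_k = ((k + 2)/(2*k**2 + 11*k + 16))·t_k = -2**k*(k + 2)*factorial(k + 2).
Verify: -2**k*(2*k**2 + 11*k + 16)*factorial(k + 2) matches t_k.

Yes. s_k = - 2^{k} \left(k + 2\right) \left(k + 2\right)!.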